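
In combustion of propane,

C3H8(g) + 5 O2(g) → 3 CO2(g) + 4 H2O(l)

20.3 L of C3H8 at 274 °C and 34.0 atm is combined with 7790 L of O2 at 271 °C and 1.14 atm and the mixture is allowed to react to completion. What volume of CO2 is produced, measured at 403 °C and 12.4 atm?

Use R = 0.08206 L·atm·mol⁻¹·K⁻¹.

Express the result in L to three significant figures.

206 L

n(C3H8) = PV/RT = (34.0 × 20.3) / (0.08206 × 547.15) = 15.37 mol
n(O2) = PV/RT = (1.14 × 7790) / (0.08206 × 544.15) = 198.9 mol
For 15.37 mol C3H8, stoichiometry requires (5/1) × 15.37 = 76.85 mol O2; 198.9 mol is available, so C3H8 is limiting.
n(CO2) = (3/1) × 15.37 = 46.11 mol
V(CO2) = nRT/P = 46.11 × 0.08206 × 676.15 / 12.4 = 206.3 L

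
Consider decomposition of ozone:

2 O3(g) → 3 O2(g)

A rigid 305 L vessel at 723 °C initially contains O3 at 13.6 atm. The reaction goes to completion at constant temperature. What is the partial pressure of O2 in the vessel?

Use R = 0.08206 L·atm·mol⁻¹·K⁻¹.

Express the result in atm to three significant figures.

n(O3)₀ = PV/RT = (13.6 × 305) / (0.08206 × 996.15) = 50.74 mol
n(O2) = (3/2) × 50.74 = 76.11 mol
P(O2) = nRT/V = 76.11 × 0.08206 × 996.15 / 305 = 20.40 atm

20.4 atm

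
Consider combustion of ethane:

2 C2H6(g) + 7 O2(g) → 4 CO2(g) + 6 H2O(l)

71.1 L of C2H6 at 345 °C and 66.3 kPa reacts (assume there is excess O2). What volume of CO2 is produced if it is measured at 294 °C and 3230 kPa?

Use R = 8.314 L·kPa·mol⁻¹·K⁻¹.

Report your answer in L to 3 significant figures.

n(C2H6) = PV/RT = (66.3 × 71.1) / (8.314 × 618.15) = 0.9172 mol
n(CO2) = (4/2) × 0.9172 = 1.834 mol
V = nRT/P = 1.834 × 8.314 × 567.15 / 3230 = 2.677 L

2.68 L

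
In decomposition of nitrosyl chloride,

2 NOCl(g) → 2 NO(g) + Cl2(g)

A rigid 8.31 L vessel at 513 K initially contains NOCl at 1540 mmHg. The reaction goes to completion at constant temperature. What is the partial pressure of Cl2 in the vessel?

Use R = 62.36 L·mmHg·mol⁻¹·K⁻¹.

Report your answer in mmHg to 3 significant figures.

n(NOCl)₀ = PV/RT = (1540 × 8.31) / (62.36 × 513) = 0.4000 mol
n(Cl2) = (1/2) × 0.4000 = 0.2000 mol
P(Cl2) = nRT/V = 0.2000 × 62.36 × 513 / 8.31 = 769.9 mmHg

770 mmHg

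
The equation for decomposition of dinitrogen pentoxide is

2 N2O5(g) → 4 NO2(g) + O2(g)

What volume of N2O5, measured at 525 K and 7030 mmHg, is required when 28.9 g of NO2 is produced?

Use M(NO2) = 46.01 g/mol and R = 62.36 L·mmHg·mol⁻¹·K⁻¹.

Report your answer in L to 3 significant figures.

n(NO2) = 28.90 / 46.01 = 0.6281 mol
n(N2O5) = (2/4) × 0.6281 = 0.3140 mol
V = nRT/P = 0.3140 × 62.36 × 525 / 7030 = 1.462 L

1.46 L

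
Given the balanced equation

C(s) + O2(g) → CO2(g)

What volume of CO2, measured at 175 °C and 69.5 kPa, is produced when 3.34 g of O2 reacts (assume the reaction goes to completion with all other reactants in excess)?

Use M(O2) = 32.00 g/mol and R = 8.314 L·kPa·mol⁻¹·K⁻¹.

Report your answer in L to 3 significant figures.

5.60 L

n(O2) = 3.340 / 32.00 = 0.1044 mol
n(CO2) = (1/1) × 0.1044 = 0.1044 mol
V = nRT/P = 0.1044 × 8.314 × 448.15 / 69.5 = 5.597 L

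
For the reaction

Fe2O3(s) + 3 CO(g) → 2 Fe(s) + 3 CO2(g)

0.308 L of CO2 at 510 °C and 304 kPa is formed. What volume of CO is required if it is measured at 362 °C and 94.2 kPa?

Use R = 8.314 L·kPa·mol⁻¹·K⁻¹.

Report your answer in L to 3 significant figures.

0.806 L

n(CO2) = PV/RT = (304 × 0.308) / (8.314 × 783.15) = 0.01438 mol
n(CO) = (3/3) × 0.01438 = 0.01438 mol
V = nRT/P = 0.01438 × 8.314 × 635.15 / 94.2 = 0.8061 L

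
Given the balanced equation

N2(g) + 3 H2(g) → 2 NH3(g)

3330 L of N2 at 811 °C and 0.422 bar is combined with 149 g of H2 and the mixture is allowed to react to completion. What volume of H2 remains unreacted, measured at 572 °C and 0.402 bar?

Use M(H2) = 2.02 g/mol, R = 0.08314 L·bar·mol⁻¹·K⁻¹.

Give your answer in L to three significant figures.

4720 L

n(N2) = PV/RT = (0.422 × 3330) / (0.08314 × 1084.15) = 15.59 mol
n(H2) = 149 / 2.02 = 73.76 mol
For 15.59 mol N2, stoichiometry requires (3/1) × 15.59 = 46.77 mol H2; 73.76 mol is available, so N2 is limiting.
n(H2) consumed = (3/1) × 15.59 = 46.77 mol; remaining = 73.76 − 46.77 = 26.99 mol
V(H2) = nRT/P = 26.99 × 0.08314 × 845.15 / 0.402 = 4718 L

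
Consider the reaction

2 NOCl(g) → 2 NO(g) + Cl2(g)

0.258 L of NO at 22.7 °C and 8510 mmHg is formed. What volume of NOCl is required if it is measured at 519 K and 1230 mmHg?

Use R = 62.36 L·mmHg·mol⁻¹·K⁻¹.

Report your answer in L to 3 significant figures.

n(NO) = PV/RT = (8510 × 0.258) / (62.36 × 295.85) = 0.1190 mol
n(NOCl) = (2/2) × 0.1190 = 0.1190 mol
V = nRT/P = 0.1190 × 62.36 × 519 / 1230 = 3.131 L

3.13 L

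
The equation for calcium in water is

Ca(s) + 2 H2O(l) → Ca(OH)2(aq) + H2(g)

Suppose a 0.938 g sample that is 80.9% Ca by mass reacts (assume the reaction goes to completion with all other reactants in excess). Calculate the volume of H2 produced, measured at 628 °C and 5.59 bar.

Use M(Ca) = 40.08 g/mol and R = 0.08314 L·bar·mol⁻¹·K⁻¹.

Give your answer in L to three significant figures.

mass of Ca = 0.938 × 80.9/100 = 0.7588 g
n(Ca) = 0.7588 / 40.08 = 0.01893 mol
n(H2) = (1/1) × 0.01893 = 0.01893 mol
V = nRT/P = 0.01893 × 0.08314 × 901.15 / 5.59 = 0.2537 L

0.254 L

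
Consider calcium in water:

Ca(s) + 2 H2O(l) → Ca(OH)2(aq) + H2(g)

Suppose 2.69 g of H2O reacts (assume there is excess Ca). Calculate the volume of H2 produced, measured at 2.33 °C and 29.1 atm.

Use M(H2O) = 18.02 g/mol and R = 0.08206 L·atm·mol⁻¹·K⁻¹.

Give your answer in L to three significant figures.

0.0580 L

n(H2O) = 2.690 / 18.02 = 0.1493 mol
n(H2) = (1/2) × 0.1493 = 0.07465 mol
V = nRT/P = 0.07465 × 0.08206 × 275.48 / 29.1 = 0.05799 L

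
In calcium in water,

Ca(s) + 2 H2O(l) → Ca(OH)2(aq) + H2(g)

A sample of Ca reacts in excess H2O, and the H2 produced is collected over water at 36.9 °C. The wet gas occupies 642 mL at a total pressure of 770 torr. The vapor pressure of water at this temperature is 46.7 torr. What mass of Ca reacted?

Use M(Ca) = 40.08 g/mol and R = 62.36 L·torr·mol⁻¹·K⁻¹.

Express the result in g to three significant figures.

P(H2) = 770 − 46.7 = 723.3 torr
n(H2) = PV/RT = (723.3 × 0.6420) / (62.36 × 310.05) = 0.02402 mol
n(Ca) = (1/1) × 0.02402 = 0.02402 mol
m(Ca) = 0.02402 × 40.08 = 0.9627 g

0.963 g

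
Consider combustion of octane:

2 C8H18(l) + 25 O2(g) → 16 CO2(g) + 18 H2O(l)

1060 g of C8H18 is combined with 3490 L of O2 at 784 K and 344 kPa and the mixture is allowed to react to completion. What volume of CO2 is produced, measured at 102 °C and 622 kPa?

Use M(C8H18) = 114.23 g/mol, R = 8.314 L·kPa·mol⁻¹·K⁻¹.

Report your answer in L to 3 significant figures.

n(C8H18) = 1060 / 114.23 = 9.280 mol
n(O2) = PV/RT = (344 × 3490) / (8.314 × 784) = 184.2 mol
For 9.280 mol C8H18, stoichiometry requires (25/2) × 9.280 = 116.0 mol O2; 184.2 mol is available, so C8H18 is limiting.
n(CO2) = (16/2) × 9.280 = 74.24 mol
V(CO2) = nRT/P = 74.24 × 8.314 × 375.15 / 622 = 372.3 L

372 L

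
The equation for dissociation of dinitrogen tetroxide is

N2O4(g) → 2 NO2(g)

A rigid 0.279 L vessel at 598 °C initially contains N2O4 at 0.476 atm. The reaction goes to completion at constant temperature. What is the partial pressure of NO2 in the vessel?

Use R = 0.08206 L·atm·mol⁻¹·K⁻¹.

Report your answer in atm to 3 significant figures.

n(N2O4)₀ = PV/RT = (0.476 × 0.279) / (0.08206 × 871.15) = 0.001858 mol
n(NO2) = (2/1) × 0.001858 = 0.003716 mol
P(NO2) = nRT/V = 0.003716 × 0.08206 × 871.15 / 0.279 = 0.9521 atm

0.952 atm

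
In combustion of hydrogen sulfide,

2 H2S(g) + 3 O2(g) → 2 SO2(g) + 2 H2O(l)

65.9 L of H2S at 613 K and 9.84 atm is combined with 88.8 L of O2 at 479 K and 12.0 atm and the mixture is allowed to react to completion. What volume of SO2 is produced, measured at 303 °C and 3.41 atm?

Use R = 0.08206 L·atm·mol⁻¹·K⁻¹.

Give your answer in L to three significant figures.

179 L

n(H2S) = PV/RT = (9.84 × 65.9) / (0.08206 × 613) = 12.89 mol
n(O2) = PV/RT = (12.0 × 88.8) / (0.08206 × 479) = 27.11 mol
For 12.89 mol H2S, stoichiometry requires (3/2) × 12.89 = 19.34 mol O2; 27.11 mol is available, so H2S is limiting.
n(SO2) = (2/2) × 12.89 = 12.89 mol
V(SO2) = nRT/P = 12.89 × 0.08206 × 576.15 / 3.41 = 178.7 L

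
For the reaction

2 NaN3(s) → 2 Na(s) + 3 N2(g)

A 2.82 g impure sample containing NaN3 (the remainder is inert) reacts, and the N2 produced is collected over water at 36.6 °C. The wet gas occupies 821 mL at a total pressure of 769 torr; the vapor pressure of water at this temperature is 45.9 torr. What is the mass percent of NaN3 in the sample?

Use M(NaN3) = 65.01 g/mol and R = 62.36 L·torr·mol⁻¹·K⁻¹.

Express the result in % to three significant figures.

P(N2) = 769 − 45.9 = 723.1 torr
n(N2) = PV/RT = (723.1 × 0.8210) / (62.36 × 309.75) = 0.03073 mol
n(NaN3) = (2/3) × 0.03073 = 0.02049 mol
m(NaN3) = 0.02049 × 65.01 = 1.332 g
%NaN3 = 1.332 / 2.82 × 100 = 47.23%

47.2 %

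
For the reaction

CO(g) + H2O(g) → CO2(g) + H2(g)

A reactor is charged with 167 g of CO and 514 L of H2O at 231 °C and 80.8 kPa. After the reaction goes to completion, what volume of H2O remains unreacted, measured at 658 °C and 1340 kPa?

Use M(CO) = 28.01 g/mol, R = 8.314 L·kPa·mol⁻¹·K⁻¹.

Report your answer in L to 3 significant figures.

22.8 L

n(CO) = 167 / 28.01 = 5.962 mol
n(H2O) = PV/RT = (80.8 × 514) / (8.314 × 504.15) = 9.908 mol
For 5.962 mol CO, stoichiometry requires (1/1) × 5.962 = 5.962 mol H2O; 9.908 mol is available, so CO is limiting.
n(H2O) consumed = (1/1) × 5.962 = 5.962 mol; remaining = 9.908 − 5.962 = 3.946 mol
V(H2O) = nRT/P = 3.946 × 8.314 × 931.15 / 1340 = 22.80 L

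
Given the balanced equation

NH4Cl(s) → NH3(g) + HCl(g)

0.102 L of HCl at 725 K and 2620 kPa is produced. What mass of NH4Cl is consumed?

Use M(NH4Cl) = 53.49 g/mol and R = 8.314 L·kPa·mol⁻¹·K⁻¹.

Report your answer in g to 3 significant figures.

2.37 g

n(HCl) = PV/RT = (2620 × 0.102) / (8.314 × 725) = 0.04434 mol
n(NH4Cl) = (1/1) × 0.04434 = 0.04434 mol
m(NH4Cl) = 0.04434 × 53.49 = 2.372 g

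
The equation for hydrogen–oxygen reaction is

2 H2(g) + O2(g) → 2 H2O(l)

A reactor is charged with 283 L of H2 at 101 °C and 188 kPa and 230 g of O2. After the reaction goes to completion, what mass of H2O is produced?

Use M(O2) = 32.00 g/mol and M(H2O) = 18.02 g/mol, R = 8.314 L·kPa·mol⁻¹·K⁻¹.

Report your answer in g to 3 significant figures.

259 g

n(H2) = PV/RT = (188 × 283) / (8.314 × 374.15) = 17.10 mol
n(O2) = 230 / 32.00 = 7.188 mol
For 17.10 mol H2, stoichiometry requires (1/2) × 17.10 = 8.550 mol O2; 7.188 mol is available, so O2 is limiting.
n(H2O) = (2/1) × 7.188 = 14.38 mol
m(H2O) = 14.38 × 18.02 = 259.1 g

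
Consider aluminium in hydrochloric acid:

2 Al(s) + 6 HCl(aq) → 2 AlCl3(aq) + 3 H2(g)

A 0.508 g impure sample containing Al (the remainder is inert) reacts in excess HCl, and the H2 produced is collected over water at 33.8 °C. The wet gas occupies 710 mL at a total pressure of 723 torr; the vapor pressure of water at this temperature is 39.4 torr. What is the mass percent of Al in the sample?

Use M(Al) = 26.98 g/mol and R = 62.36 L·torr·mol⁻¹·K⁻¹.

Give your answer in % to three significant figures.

89.8 %

P(H2) = 723 − 39.4 = 683.6 torr
n(H2) = PV/RT = (683.6 × 0.7100) / (62.36 × 306.95) = 0.02536 mol
n(Al) = (2/3) × 0.02536 = 0.01691 mol
m(Al) = 0.01691 × 26.98 = 0.4562 g
%Al = 0.4562 / 0.508 × 100 = 89.80%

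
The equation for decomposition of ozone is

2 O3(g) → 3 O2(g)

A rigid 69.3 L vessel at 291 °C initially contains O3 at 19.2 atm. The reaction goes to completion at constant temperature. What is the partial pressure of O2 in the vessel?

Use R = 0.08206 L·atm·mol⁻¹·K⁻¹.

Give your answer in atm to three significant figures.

28.8 atm

n(O3)₀ = PV/RT = (19.2 × 69.3) / (0.08206 × 564.15) = 28.74 mol
n(O2) = (3/2) × 28.74 = 43.11 mol
P(O2) = nRT/V = 43.11 × 0.08206 × 564.15 / 69.3 = 28.80 atm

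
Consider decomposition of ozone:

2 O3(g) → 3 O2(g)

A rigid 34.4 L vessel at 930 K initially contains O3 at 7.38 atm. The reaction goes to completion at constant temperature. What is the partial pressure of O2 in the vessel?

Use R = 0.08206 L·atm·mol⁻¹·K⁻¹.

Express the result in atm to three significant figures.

11.1 atm

n(O3)₀ = PV/RT = (7.38 × 34.4) / (0.08206 × 930) = 3.327 mol
n(O2) = (3/2) × 3.327 = 4.990 mol
P(O2) = nRT/V = 4.990 × 0.08206 × 930 / 34.4 = 11.07 atm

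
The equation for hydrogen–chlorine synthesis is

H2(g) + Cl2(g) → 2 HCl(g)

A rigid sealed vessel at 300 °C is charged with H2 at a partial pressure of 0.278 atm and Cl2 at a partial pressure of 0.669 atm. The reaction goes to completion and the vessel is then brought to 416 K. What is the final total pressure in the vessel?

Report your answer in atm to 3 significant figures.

With V and T fixed, P_i ∝ n_i, so the mole ratios apply directly to partial pressures at 300 °C.
P(Cl2) required for 0.278 atm of H2 = (1/1) × 0.278 = 0.2780 atm; available 0.669 atm, so H2 is limiting.
P(Cl2) remaining = 0.669 − (1/1) × 0.278 = 0.3910 atm
P(gaseous products) = (2)/1 × 0.278 = 0.5560 atm
P_total at 300 °C = 0.3910 + 0.5560 = 0.9470 atm
Scaling to 416 K: P = 0.9470 × 416/573.15 = 0.6873 atm

0.687 atm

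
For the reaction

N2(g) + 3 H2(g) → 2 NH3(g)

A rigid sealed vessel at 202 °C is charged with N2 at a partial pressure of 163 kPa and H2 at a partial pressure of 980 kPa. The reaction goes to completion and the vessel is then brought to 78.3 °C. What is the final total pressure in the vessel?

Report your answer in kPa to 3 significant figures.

Because the vessel is rigid and T is held at 202 °C, work the stoichiometry in partial pressures (P_i = n_iRT/V).
P(H2) required for 163 kPa of N2 = (3/1) × 163 = 489.0 kPa; available 980 kPa, so N2 is limiting.
P(H2) remaining = 980 − (3/1) × 163 = 491.0 kPa
P(gaseous products) = (2)/1 × 163 = 326.0 kPa
P_total at 202 °C = 491.0 + 326.0 = 817.0 kPa
Scaling to 78.3 °C: P = 817.0 × 351.45/475.15 = 604.3 kPa

604 kPa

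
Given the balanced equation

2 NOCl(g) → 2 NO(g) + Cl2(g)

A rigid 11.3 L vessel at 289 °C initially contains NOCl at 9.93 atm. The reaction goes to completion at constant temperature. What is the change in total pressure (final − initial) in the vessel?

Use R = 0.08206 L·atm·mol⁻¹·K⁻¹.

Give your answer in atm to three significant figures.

4.96 atm

Since T and V are fixed, P_final/P_initial = n_final/n_initial = 3/2.
P_final = (3/2) × 9.93 = 14.89 atm; ΔP = 14.89 − 9.93 = 4.960 atm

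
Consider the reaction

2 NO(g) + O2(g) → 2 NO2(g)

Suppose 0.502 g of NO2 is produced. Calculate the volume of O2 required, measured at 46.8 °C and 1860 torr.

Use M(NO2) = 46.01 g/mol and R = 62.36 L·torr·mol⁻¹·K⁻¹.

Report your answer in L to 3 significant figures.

0.0585 L

n(NO2) = 0.5020 / 46.01 = 0.01091 mol
n(O2) = (1/2) × 0.01091 = 0.005455 mol
V = nRT/P = 0.005455 × 62.36 × 319.95 / 1860 = 0.05852 L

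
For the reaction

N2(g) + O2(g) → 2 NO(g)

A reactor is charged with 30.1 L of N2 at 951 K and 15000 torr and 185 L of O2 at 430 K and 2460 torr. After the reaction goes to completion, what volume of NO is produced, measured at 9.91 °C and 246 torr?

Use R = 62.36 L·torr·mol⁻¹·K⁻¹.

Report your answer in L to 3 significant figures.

n(N2) = PV/RT = (15000 × 30.1) / (62.36 × 951) = 7.613 mol
n(O2) = PV/RT = (2460 × 185) / (62.36 × 430) = 16.97 mol
For 7.613 mol N2, stoichiometry requires (1/1) × 7.613 = 7.613 mol O2; 16.97 mol is available, so N2 is limiting.
n(NO) = (2/1) × 7.613 = 15.23 mol
V(NO) = nRT/P = 15.23 × 62.36 × 283.06 / 246 = 1093 L

1090 L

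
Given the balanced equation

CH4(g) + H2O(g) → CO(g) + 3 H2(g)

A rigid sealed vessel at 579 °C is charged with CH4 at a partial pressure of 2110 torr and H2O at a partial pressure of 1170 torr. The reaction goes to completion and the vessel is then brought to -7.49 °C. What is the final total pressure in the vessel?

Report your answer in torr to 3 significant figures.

With V and T fixed, P_i ∝ n_i, so the mole ratios apply directly to partial pressures at 579 °C.
P(H2O) required for 2110 torr of CH4 = (1/1) × 2110 = 2110 torr; available 1170 torr, so H2O is limiting.
P(CH4) remaining = 2110 − (1/1) × 1170 = 940.0 torr
P(gaseous products) = (1+3)/1 × 1170 = 4680 torr
P_total at 579 °C = 940.0 + 4680 = 5620 torr
Scaling to -7.49 °C: P = 5620 × 265.66/852.15 = 1752 torr

1750 torr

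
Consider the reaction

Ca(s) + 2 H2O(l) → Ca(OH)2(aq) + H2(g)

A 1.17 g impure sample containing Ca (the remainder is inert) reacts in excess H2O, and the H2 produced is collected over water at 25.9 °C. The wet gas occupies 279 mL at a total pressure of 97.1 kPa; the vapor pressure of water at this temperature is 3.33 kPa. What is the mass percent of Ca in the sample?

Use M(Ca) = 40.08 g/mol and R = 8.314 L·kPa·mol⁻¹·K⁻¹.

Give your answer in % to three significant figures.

36.0 %

P(H2) = 97.1 − 3.33 = 93.77 kPa
n(H2) = PV/RT = (93.77 × 0.2790) / (8.314 × 299.05) = 0.01052 mol
n(Ca) = (1/1) × 0.01052 = 0.01052 mol
m(Ca) = 0.01052 × 40.08 = 0.4216 g
%Ca = 0.4216 / 1.17 × 100 = 36.03%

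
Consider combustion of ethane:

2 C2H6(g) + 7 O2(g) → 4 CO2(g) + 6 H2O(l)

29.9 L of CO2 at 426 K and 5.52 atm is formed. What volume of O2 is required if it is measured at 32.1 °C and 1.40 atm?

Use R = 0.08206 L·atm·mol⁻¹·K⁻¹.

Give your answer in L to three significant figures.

n(CO2) = PV/RT = (5.52 × 29.9) / (0.08206 × 426) = 4.721 mol
n(O2) = (7/4) × 4.721 = 8.262 mol
V = nRT/P = 8.262 × 0.08206 × 305.25 / 1.40 = 147.8 L

148 L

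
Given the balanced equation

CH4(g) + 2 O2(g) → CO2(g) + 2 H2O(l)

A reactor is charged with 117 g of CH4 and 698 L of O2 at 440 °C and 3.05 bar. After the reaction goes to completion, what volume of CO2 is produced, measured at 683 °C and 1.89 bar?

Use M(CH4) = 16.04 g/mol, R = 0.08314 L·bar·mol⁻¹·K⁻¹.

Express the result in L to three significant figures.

307 L

n(CH4) = 117 / 16.04 = 7.294 mol
n(O2) = PV/RT = (3.05 × 698) / (0.08314 × 713.15) = 35.91 mol
For 7.294 mol CH4, stoichiometry requires (2/1) × 7.294 = 14.59 mol O2; 35.91 mol is available, so CH4 is limiting.
n(CO2) = (1/1) × 7.294 = 7.294 mol
V(CO2) = nRT/P = 7.294 × 0.08314 × 956.15 / 1.89 = 306.8 L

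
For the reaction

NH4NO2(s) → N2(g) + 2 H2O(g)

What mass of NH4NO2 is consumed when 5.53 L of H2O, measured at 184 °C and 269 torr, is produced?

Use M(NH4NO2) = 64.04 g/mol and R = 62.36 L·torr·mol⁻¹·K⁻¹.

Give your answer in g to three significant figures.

1.67 g

n(H2O) = PV/RT = (269 × 5.53) / (62.36 × 457.15) = 0.05218 mol
n(NH4NO2) = (1/2) × 0.05218 = 0.02609 mol
m(NH4NO2) = 0.02609 × 64.04 = 1.671 g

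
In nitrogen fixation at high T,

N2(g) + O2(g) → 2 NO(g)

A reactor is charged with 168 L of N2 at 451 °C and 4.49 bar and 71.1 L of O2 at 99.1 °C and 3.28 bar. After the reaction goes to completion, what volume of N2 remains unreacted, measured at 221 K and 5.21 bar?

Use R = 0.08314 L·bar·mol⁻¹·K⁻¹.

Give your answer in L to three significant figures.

n(N2) = PV/RT = (4.49 × 168) / (0.08314 × 724.15) = 12.53 mol
n(O2) = PV/RT = (3.28 × 71.1) / (0.08314 × 372.25) = 7.535 mol
For 12.53 mol N2, stoichiometry requires (1/1) × 12.53 = 12.53 mol O2; 7.535 mol is available, so O2 is limiting.
n(N2) consumed = (1/1) × 7.535 = 7.535 mol; remaining = 12.53 − 7.535 = 4.995 mol
V(N2) = nRT/P = 4.995 × 0.08314 × 221 / 5.21 = 17.62 L

17.6 L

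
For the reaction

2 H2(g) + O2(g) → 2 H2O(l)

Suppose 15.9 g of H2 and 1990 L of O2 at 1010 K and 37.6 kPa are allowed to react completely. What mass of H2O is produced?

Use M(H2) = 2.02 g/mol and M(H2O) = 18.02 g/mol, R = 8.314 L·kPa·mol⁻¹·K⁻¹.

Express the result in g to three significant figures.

n(H2) = 15.9 / 2.02 = 7.871 mol
n(O2) = PV/RT = (37.6 × 1990) / (8.314 × 1010) = 8.911 mol
For 7.871 mol H2, stoichiometry requires (1/2) × 7.871 = 3.936 mol O2; 8.911 mol is available, so H2 is limiting.
n(H2O) = (2/2) × 7.871 = 7.871 mol
m(H2O) = 7.871 × 18.02 = 141.8 g

142 g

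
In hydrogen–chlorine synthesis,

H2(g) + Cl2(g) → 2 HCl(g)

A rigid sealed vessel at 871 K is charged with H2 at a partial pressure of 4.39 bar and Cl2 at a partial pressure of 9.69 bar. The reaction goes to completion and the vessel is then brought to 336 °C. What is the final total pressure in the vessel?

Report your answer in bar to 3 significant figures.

9.85 bar

With V and T fixed, P_i ∝ n_i, so the mole ratios apply directly to partial pressures at 871 K.
P(Cl2) required for 4.39 bar of H2 = (1/1) × 4.39 = 4.390 bar; available 9.69 bar, so H2 is limiting.
P(Cl2) remaining = 9.69 − (1/1) × 4.39 = 5.300 bar
P(gaseous products) = (2)/1 × 4.39 = 8.780 bar
P_total at 871 K = 5.300 + 8.780 = 14.08 bar
Scaling to 336 °C: P = 14.08 × 609.15/871 = 9.847 bar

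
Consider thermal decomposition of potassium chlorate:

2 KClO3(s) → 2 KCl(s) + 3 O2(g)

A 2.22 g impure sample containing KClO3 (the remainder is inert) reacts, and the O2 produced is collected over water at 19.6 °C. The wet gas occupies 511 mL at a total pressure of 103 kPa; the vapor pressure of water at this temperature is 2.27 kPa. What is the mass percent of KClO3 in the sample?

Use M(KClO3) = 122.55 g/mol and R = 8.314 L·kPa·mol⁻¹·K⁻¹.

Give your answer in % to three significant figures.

77.8 %

P(O2) = 103 − 2.27 = 100.7 kPa
n(O2) = PV/RT = (100.7 × 0.5110) / (8.314 × 292.75) = 0.02114 mol
n(KClO3) = (2/3) × 0.02114 = 0.01409 mol
m(KClO3) = 0.01409 × 122.55 = 1.727 g
%KClO3 = 1.727 / 2.22 × 100 = 77.79%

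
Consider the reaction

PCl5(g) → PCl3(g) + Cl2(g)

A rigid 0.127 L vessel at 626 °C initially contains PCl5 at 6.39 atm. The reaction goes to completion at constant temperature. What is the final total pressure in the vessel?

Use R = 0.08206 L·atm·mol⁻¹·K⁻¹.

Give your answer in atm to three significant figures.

12.8 atm

Since T and V are fixed, P_final/P_initial = n_final/n_initial = 2/1.
P_final = (2/1) × 6.39 = 12.78 atm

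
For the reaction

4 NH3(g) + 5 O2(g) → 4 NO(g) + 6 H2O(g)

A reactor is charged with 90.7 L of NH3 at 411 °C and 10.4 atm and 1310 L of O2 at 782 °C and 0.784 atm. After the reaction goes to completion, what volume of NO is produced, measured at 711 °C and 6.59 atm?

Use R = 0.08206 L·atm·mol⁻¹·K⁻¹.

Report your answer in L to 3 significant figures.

n(NH3) = PV/RT = (10.4 × 90.7) / (0.08206 × 684.15) = 16.80 mol
n(O2) = PV/RT = (0.784 × 1310) / (0.08206 × 1055.15) = 11.86 mol
For 16.80 mol NH3, stoichiometry requires (5/4) × 16.80 = 21.00 mol O2; 11.86 mol is available, so O2 is limiting.
n(NO) = (4/5) × 11.86 = 9.488 mol
V(NO) = nRT/P = 9.488 × 0.08206 × 984.15 / 6.59 = 116.3 L

116 L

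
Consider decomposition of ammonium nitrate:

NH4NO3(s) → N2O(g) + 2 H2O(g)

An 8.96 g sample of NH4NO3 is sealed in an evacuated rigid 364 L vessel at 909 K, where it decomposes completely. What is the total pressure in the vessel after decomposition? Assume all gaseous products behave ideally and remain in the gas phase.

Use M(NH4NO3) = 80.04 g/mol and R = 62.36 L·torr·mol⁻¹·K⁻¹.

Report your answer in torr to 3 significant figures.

52.3 torr

n(NH4NO3) = 8.96 / 80.04 = 0.1119 mol
n(gas produced) = (3/1) × 0.1119 = 0.3357 mol
P = nRT/V = 0.3357 × 62.36 × 909 / 364 = 52.28 torr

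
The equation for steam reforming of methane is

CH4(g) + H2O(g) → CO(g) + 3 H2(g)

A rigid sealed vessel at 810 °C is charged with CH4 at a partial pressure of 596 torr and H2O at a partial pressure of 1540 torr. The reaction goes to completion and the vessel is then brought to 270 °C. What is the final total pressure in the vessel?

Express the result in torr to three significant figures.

At constant V, partial pressures at 810 °C are proportional to moles, so apply stoichiometry directly to pressures.
P(H2O) required for 596 torr of CH4 = (1/1) × 596 = 596.0 torr; available 1540 torr, so CH4 is limiting.
P(H2O) remaining = 1540 − (1/1) × 596 = 944.0 torr
P(gaseous products) = (1+3)/1 × 596 = 2384 torr
P_total at 810 °C = 944.0 + 2384 = 3328 torr
Scaling to 270 °C: P = 3328 × 543.15/1083.15 = 1669 torr

1670 torr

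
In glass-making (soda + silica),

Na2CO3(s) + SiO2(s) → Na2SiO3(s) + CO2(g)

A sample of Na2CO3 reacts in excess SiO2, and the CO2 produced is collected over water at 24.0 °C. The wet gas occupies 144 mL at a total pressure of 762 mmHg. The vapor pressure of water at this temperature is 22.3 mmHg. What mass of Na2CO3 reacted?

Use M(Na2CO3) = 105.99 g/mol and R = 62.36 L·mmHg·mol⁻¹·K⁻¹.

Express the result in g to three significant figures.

P(CO2) = 762 − 22.3 = 739.7 mmHg
n(CO2) = PV/RT = (739.7 × 0.1440) / (62.36 × 297.15) = 0.005748 mol
n(Na2CO3) = (1/1) × 0.005748 = 0.005748 mol
m(Na2CO3) = 0.005748 × 105.99 = 0.6092 g

0.609 g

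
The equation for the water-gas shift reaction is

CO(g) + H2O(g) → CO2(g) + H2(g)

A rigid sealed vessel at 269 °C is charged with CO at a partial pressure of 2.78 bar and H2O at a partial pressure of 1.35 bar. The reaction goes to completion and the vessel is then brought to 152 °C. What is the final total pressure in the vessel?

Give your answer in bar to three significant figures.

3.24 bar

At constant V, partial pressures at 269 °C are proportional to moles, so apply stoichiometry directly to pressures.
P(H2O) required for 2.78 bar of CO = (1/1) × 2.78 = 2.780 bar; available 1.35 bar, so H2O is limiting.
P(CO) remaining = 2.78 − (1/1) × 1.35 = 1.430 bar
P(gaseous products) = (1+1)/1 × 1.35 = 2.700 bar
P_total at 269 °C = 1.430 + 2.700 = 4.130 bar
Scaling to 152 °C: P = 4.130 × 425.15/542.15 = 3.239 bar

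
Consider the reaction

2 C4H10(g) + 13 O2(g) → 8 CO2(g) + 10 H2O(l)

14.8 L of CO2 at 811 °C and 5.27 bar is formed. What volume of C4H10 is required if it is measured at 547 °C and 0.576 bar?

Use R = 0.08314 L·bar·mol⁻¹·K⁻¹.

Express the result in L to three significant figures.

n(CO2) = PV/RT = (5.27 × 14.8) / (0.08314 × 1084.15) = 0.8653 mol
n(C4H10) = (2/8) × 0.8653 = 0.2163 mol
V = nRT/P = 0.2163 × 0.08314 × 820.15 / 0.576 = 25.61 L

25.6 L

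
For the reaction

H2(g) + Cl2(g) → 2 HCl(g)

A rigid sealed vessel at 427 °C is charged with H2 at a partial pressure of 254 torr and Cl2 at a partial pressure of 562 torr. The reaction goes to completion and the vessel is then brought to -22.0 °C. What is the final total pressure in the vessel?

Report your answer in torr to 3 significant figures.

293 torr

With V and T fixed, P_i ∝ n_i, so the mole ratios apply directly to partial pressures at 427 °C.
P(Cl2) required for 254 torr of H2 = (1/1) × 254 = 254.0 torr; available 562 torr, so H2 is limiting.
P(Cl2) remaining = 562 − (1/1) × 254 = 308.0 torr
P(gaseous products) = (2)/1 × 254 = 508.0 torr
P_total at 427 °C = 308.0 + 508.0 = 816.0 torr
Scaling to -22.0 °C: P = 816.0 × 251.15/700.15 = 292.7 torr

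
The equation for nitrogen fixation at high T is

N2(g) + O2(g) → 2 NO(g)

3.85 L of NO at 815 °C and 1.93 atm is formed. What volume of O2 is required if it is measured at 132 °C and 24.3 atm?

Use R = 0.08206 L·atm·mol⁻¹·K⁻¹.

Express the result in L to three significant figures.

n(NO) = PV/RT = (1.93 × 3.85) / (0.08206 × 1088.15) = 0.08321 mol
n(O2) = (1/2) × 0.08321 = 0.04161 mol
V = nRT/P = 0.04161 × 0.08206 × 405.15 / 24.3 = 0.05693 L

0.0569 L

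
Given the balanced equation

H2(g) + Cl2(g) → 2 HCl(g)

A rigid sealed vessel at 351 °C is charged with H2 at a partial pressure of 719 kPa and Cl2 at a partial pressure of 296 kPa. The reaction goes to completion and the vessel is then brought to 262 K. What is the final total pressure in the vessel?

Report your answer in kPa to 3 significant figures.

At constant V, partial pressures at 351 °C are proportional to moles, so apply stoichiometry directly to pressures.
P(Cl2) required for 719 kPa of H2 = (1/1) × 719 = 719.0 kPa; available 296 kPa, so Cl2 is limiting.
P(H2) remaining = 719 − (1/1) × 296 = 423.0 kPa
P(gaseous products) = (2)/1 × 296 = 592.0 kPa
P_total at 351 °C = 423.0 + 592.0 = 1015 kPa
Scaling to 262 K: P = 1015 × 262/624.15 = 426.1 kPa

426 kPa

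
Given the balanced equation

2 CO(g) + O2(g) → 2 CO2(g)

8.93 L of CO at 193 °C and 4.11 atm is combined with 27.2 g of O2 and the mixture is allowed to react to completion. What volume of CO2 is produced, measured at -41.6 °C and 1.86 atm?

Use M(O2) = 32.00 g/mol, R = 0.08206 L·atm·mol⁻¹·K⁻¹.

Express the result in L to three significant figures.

9.80 L

n(CO) = PV/RT = (4.11 × 8.93) / (0.08206 × 466.15) = 0.9595 mol
n(O2) = 27.2 / 32.00 = 0.8500 mol
For 0.9595 mol CO, stoichiometry requires (1/2) × 0.9595 = 0.4798 mol O2; 0.8500 mol is available, so CO is limiting.
n(CO2) = (2/2) × 0.9595 = 0.9595 mol
V(CO2) = nRT/P = 0.9595 × 0.08206 × 231.55 / 1.86 = 9.802 L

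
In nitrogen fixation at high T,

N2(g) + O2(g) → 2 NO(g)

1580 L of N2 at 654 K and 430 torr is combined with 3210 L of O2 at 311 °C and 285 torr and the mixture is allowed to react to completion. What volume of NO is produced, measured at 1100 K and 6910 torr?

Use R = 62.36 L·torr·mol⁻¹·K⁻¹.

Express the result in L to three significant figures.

n(N2) = PV/RT = (430 × 1580) / (62.36 × 654) = 16.66 mol
n(O2) = PV/RT = (285 × 3210) / (62.36 × 584.15) = 25.11 mol
For 16.66 mol N2, stoichiometry requires (1/1) × 16.66 = 16.66 mol O2; 25.11 mol is available, so N2 is limiting.
n(NO) = (2/1) × 16.66 = 33.32 mol
V(NO) = nRT/P = 33.32 × 62.36 × 1100 / 6910 = 330.8 L

331 L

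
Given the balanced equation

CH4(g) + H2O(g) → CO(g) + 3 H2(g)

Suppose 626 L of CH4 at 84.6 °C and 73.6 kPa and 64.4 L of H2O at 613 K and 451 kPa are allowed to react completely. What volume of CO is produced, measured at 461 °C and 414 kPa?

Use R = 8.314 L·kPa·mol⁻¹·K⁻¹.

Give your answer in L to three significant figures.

n(CH4) = PV/RT = (73.6 × 626) / (8.314 × 357.75) = 15.49 mol
n(H2O) = PV/RT = (451 × 64.4) / (8.314 × 613) = 5.699 mol
For 15.49 mol CH4, stoichiometry requires (1/1) × 15.49 = 15.49 mol H2O; 5.699 mol is available, so H2O is limiting.
n(CO) = (1/1) × 5.699 = 5.699 mol
V(CO) = nRT/P = 5.699 × 8.314 × 734.15 / 414 = 84.02 L

84.0 L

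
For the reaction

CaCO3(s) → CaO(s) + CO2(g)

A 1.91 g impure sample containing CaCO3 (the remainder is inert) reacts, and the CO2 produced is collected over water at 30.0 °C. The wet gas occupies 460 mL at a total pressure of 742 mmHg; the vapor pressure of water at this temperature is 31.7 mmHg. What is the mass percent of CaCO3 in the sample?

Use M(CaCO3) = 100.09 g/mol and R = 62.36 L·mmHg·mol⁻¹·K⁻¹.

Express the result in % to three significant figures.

90.6 %

P(CO2) = 742 − 31.7 = 710.3 mmHg
n(CO2) = PV/RT = (710.3 × 0.4600) / (62.36 × 303.15) = 0.01728 mol
n(CaCO3) = (1/1) × 0.01728 = 0.01728 mol
m(CaCO3) = 0.01728 × 100.09 = 1.730 g
%CaCO3 = 1.730 / 1.91 × 100 = 90.58%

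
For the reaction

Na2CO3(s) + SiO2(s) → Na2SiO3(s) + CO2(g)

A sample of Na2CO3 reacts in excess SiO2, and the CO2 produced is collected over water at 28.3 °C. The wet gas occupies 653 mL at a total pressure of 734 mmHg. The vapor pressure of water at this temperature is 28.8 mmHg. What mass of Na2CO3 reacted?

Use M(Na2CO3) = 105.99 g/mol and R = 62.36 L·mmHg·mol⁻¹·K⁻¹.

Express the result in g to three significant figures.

P(CO2) = 734 − 28.8 = 705.2 mmHg
n(CO2) = PV/RT = (705.2 × 0.6530) / (62.36 × 301.45) = 0.02450 mol
n(Na2CO3) = (1/1) × 0.02450 = 0.02450 mol
m(Na2CO3) = 0.02450 × 105.99 = 2.597 g

2.60 g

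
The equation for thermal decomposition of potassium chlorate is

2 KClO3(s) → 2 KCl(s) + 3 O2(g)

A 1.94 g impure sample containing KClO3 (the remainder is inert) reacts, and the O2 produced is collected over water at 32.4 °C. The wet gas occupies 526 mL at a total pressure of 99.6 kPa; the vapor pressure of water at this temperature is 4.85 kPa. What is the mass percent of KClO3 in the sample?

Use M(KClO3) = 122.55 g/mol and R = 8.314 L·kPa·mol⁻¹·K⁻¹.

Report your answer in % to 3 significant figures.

P(O2) = 99.6 − 4.85 = 94.75 kPa
n(O2) = PV/RT = (94.75 × 0.5260) / (8.314 × 305.55) = 0.01962 mol
n(KClO3) = (2/3) × 0.01962 = 0.01308 mol
m(KClO3) = 0.01308 × 122.55 = 1.603 g
%KClO3 = 1.603 / 1.94 × 100 = 82.63%

82.6 %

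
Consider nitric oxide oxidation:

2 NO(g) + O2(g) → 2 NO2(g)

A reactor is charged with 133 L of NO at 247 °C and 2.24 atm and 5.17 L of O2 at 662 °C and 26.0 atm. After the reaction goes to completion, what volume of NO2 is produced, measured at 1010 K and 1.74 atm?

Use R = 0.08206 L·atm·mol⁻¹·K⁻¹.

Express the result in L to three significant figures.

n(NO) = PV/RT = (2.24 × 133) / (0.08206 × 520.15) = 6.980 mol
n(O2) = PV/RT = (26.0 × 5.17) / (0.08206 × 935.15) = 1.752 mol
For 6.980 mol NO, stoichiometry requires (1/2) × 6.980 = 3.490 mol O2; 1.752 mol is available, so O2 is limiting.
n(NO2) = (2/1) × 1.752 = 3.504 mol
V(NO2) = nRT/P = 3.504 × 0.08206 × 1010 / 1.74 = 166.9 L

167 L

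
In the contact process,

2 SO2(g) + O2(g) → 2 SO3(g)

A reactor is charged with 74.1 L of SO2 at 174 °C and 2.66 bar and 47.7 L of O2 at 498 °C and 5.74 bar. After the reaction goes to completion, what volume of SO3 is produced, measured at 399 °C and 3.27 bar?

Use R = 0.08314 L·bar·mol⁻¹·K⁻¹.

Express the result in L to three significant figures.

n(SO2) = PV/RT = (2.66 × 74.1) / (0.08314 × 447.15) = 5.302 mol
n(O2) = PV/RT = (5.74 × 47.7) / (0.08314 × 771.15) = 4.271 mol
For 5.302 mol SO2, stoichiometry requires (1/2) × 5.302 = 2.651 mol O2; 4.271 mol is available, so SO2 is limiting.
n(SO3) = (2/2) × 5.302 = 5.302 mol
V(SO3) = nRT/P = 5.302 × 0.08314 × 672.15 / 3.27 = 90.61 L

90.6 L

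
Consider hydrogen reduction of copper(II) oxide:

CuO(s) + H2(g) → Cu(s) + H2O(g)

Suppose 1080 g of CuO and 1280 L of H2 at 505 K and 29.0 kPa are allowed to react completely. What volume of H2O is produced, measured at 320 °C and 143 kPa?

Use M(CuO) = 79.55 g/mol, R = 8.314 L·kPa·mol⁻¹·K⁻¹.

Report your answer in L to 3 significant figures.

n(CuO) = 1080 / 79.55 = 13.58 mol
n(H2) = PV/RT = (29.0 × 1280) / (8.314 × 505) = 8.841 mol
For 13.58 mol CuO, stoichiometry requires (1/1) × 13.58 = 13.58 mol H2; 8.841 mol is available, so H2 is limiting.
n(H2O) = (1/1) × 8.841 = 8.841 mol
V(H2O) = nRT/P = 8.841 × 8.314 × 593.15 / 143 = 304.9 L

305 L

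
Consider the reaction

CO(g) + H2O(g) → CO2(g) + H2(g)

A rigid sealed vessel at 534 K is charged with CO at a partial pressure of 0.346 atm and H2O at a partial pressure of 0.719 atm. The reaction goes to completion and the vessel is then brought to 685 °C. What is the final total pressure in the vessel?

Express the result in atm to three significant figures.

1.91 atm

With V and T fixed, P_i ∝ n_i, so the mole ratios apply directly to partial pressures at 534 K.
P(H2O) required for 0.346 atm of CO = (1/1) × 0.346 = 0.3460 atm; available 0.719 atm, so CO is limiting.
P(H2O) remaining = 0.719 − (1/1) × 0.346 = 0.3730 atm
P(gaseous products) = (1+1)/1 × 0.346 = 0.6920 atm
P_total at 534 K = 0.3730 + 0.6920 = 1.065 atm
Scaling to 685 °C: P = 1.065 × 958.15/534 = 1.911 atm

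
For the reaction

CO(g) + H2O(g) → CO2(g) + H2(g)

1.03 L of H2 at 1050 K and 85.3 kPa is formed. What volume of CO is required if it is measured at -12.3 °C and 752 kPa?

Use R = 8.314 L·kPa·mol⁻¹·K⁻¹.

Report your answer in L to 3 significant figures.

n(H2) = PV/RT = (85.3 × 1.03) / (8.314 × 1050) = 0.01006 mol
n(CO) = (1/1) × 0.01006 = 0.01006 mol
V = nRT/P = 0.01006 × 8.314 × 260.85 / 752 = 0.02901 L

0.0290 L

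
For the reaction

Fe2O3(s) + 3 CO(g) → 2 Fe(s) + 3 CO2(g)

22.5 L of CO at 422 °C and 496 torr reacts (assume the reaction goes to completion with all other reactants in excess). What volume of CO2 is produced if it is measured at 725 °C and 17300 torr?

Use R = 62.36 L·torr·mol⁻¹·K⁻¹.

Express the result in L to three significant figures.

0.926 L

n(CO) = PV/RT = (496 × 22.5) / (62.36 × 695.15) = 0.2574 mol
n(CO2) = (3/3) × 0.2574 = 0.2574 mol
V = nRT/P = 0.2574 × 62.36 × 998.15 / 17300 = 0.9261 L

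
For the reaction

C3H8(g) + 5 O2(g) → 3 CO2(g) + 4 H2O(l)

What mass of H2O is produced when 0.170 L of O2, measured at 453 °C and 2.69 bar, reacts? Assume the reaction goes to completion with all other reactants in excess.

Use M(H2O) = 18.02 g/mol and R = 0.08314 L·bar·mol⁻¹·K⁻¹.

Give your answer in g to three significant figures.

0.109 g

n(O2) = PV/RT = (2.69 × 0.170) / (0.08314 × 726.15) = 0.007575 mol
n(H2O) = (4/5) × 0.007575 = 0.006060 mol
m(H2O) = 0.006060 × 18.02 = 0.1092 g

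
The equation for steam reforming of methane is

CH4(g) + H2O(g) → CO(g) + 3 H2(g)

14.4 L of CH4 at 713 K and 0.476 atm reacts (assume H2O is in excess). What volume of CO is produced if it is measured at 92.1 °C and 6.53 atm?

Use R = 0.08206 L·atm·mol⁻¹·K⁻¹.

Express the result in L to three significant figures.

0.538 L

n(CH4) = PV/RT = (0.476 × 14.4) / (0.08206 × 713) = 0.1172 mol
n(CO) = (1/1) × 0.1172 = 0.1172 mol
V = nRT/P = 0.1172 × 0.08206 × 365.25 / 6.53 = 0.5379 L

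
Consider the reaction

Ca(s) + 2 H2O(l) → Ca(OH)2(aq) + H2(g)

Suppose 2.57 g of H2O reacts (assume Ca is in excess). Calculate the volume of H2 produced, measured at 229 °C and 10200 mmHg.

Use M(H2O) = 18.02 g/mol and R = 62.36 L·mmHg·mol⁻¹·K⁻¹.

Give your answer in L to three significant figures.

0.219 L

n(H2O) = 2.570 / 18.02 = 0.1426 mol
n(H2) = (1/2) × 0.1426 = 0.07130 mol
V = nRT/P = 0.07130 × 62.36 × 502.15 / 10200 = 0.2189 L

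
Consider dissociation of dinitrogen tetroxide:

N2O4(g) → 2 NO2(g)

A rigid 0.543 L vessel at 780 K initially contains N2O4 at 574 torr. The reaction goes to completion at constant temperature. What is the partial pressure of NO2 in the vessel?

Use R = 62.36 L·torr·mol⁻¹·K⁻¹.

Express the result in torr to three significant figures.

n(N2O4)₀ = PV/RT = (574 × 0.543) / (62.36 × 780) = 0.006408 mol
n(NO2) = (2/1) × 0.006408 = 0.01282 mol
P(NO2) = nRT/V = 0.01282 × 62.36 × 780 / 0.543 = 1148 torr

1150 torr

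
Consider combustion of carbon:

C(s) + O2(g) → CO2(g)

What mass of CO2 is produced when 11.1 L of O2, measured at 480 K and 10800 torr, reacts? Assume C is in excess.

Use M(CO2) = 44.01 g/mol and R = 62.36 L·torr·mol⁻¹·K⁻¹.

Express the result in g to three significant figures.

n(O2) = PV/RT = (10800 × 11.1) / (62.36 × 480) = 4.005 mol
n(CO2) = (1/1) × 4.005 = 4.005 mol
m(CO2) = 4.005 × 44.01 = 176.3 g

176 g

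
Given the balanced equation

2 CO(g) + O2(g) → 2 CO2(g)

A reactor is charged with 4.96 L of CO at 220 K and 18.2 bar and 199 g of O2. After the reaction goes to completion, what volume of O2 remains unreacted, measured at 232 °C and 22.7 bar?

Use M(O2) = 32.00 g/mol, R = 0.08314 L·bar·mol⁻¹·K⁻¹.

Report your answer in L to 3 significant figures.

n(CO) = PV/RT = (18.2 × 4.96) / (0.08314 × 220) = 4.935 mol
n(O2) = 199 / 32.00 = 6.219 mol
For 4.935 mol CO, stoichiometry requires (1/2) × 4.935 = 2.467 mol O2; 6.219 mol is available, so CO is limiting.
n(O2) consumed = (1/2) × 4.935 = 2.467 mol; remaining = 6.219 − 2.467 = 3.752 mol
V(O2) = nRT/P = 3.752 × 0.08314 × 505.15 / 22.7 = 6.942 L

6.94 L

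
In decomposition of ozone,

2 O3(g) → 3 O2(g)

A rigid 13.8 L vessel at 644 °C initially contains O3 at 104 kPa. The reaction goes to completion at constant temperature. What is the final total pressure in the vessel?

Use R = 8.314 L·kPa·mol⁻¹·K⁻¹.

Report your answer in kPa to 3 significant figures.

156 kPa

At constant T and V, P ∝ n(gas): 2 mol gas → 3 mol gas.
P_final = (3/2) × 104 = 156.0 kPa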